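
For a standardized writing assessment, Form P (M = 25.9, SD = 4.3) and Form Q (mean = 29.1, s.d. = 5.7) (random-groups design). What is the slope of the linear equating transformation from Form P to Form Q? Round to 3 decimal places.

1.326

A = SD_Y / SD_X = 5.7 / 4.3 = 1.326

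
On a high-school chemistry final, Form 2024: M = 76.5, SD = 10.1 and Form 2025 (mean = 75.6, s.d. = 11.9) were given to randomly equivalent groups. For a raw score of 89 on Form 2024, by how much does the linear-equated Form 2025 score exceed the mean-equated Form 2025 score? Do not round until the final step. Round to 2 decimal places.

Mean-equated: 89 + (75.6 − 76.5) = 88.10
Linear-equated: (11.9/10.1)(89 − 76.5) + 75.6 = 90.328
Difference = 90.328 − 88.10 = 2.23

2.23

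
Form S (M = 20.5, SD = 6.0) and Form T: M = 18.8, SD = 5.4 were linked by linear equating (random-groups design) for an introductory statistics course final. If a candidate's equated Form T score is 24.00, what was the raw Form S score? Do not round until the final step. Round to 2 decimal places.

26.28

Invert y = (SD_Y/SD_X)(x − M_X) + M_Y:
x = (SD_X/SD_Y)(y − M_Y) + M_X = (6.0/5.4)(24.00 − 18.8) + 20.5
x = 1.111111 × 5.200 + 20.5 = 26.28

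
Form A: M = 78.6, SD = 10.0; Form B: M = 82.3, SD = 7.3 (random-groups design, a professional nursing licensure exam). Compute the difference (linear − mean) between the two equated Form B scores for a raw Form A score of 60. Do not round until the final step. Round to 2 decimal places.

Mean-equated: 60 + (82.3 − 78.6) = 63.70
Linear-equated: (7.3/10.0)(60 − 78.6) + 82.3 = 68.722
Difference = 68.722 − 63.70 = 5.02

5.02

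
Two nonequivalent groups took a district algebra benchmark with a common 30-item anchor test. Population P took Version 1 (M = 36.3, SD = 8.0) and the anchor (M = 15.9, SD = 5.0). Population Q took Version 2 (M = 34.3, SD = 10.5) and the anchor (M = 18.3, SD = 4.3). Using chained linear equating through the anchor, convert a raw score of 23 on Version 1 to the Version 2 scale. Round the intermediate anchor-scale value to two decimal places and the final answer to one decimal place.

Version 1 → anchor (Population P): v = (5.0/8.0)(23 − 36.3) + 15.9 = 7.59
anchor → Version 2 (Population Q): y = (10.5/4.3)(7.59 − 18.3) + 34.3 = 8.1

8.1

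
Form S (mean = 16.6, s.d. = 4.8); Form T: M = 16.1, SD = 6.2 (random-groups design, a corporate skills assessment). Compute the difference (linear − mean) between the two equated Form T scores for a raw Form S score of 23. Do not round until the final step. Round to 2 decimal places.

Mean-equated: 23 + (16.1 − 16.6) = 22.50
Linear-equated: (6.2/4.8)(23 − 16.6) + 16.1 = 24.367
Difference = 24.367 − 22.50 = 1.87

1.87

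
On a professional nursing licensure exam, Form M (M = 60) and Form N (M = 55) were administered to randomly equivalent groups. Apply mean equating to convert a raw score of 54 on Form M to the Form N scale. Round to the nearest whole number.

Mean equating: y = x + (M_Y − M_X) = 54 + (55 − 60) = 49

49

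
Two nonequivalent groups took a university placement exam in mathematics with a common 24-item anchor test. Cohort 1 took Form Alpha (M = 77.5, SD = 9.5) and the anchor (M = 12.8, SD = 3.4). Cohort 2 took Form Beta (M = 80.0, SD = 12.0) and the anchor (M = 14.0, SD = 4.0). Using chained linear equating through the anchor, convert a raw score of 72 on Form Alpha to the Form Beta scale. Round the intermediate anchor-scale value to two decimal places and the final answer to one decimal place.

Form Alpha → anchor (Cohort 1): v = (3.4/9.5)(72 − 77.5) + 12.8 = 10.83
anchor → Form Beta (Cohort 2): y = (12.0/4.0)(10.83 − 14.0) + 80.0 = 70.5

70.5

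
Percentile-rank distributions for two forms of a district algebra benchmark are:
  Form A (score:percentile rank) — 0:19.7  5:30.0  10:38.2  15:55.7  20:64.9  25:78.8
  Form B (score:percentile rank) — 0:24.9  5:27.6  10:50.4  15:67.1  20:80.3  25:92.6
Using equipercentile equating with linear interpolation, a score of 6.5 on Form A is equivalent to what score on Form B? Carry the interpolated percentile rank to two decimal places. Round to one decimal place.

6.1

PR of 6.5 on Form A: 30.0 + (6.5 − 5)/(10 − 5) × (38.2 − 30.0) = 32.46
On Form B, PR 32.46 falls between score 5 (PR 27.6) and 10 (PR 50.4).
Interpolate: 5 + (32.46 − 27.6)/(50.4 − 27.6) × (10 − 5) = 6.1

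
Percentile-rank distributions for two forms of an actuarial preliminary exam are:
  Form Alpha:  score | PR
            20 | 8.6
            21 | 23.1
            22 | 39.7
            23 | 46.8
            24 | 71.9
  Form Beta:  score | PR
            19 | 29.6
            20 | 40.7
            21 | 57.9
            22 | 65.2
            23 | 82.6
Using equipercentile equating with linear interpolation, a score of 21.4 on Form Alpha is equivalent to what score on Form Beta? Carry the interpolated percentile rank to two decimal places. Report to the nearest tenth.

PR of 21.4 on Form Alpha: 23.1 + (21.4 − 21)/(22 − 21) × (39.7 − 23.1) = 29.74
On Form Beta, PR 29.74 falls between score 19 (PR 29.6) and 20 (PR 40.7).
Interpolate: 19 + (29.74 − 29.6)/(40.7 − 29.6) × (20 − 19) = 19.0

19.0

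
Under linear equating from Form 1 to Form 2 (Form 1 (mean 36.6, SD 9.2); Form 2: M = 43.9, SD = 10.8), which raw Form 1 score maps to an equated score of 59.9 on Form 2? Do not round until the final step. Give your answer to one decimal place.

Invert y = (SD_Y/SD_X)(x − M_X) + M_Y:
x = (SD_X/SD_Y)(y − M_Y) + M_X = (9.2/10.8)(59.9 − 43.9) + 36.6
x = 0.851852 × 16.000 + 36.6 = 50.2

50.2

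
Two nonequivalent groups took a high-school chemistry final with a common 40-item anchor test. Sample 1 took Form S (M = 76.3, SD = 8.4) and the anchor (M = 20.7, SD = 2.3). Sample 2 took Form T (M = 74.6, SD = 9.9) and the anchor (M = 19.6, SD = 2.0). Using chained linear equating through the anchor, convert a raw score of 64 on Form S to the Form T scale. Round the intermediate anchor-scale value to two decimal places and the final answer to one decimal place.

63.4

Form S → anchor (Sample 1): v = (2.3/8.4)(64 − 76.3) + 20.7 = 17.33
anchor → Form T (Sample 2): y = (9.9/2.0)(17.33 − 19.6) + 74.6 = 63.4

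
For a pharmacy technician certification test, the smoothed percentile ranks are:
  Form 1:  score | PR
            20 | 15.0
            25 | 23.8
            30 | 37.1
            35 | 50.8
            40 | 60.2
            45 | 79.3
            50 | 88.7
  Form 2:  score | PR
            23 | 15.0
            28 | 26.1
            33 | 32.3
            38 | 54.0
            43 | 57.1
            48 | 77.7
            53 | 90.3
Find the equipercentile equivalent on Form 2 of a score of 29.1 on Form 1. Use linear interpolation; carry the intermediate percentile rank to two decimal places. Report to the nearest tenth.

PR of 29.1 on Form 1: 23.8 + (29.1 − 25)/(30 − 25) × (37.1 − 23.8) = 34.71
On Form 2, PR 34.71 falls between score 33 (PR 32.3) and 38 (PR 54.0).
Interpolate: 33 + (34.71 − 32.3)/(54.0 − 32.3) × (38 − 33) = 33.6

33.6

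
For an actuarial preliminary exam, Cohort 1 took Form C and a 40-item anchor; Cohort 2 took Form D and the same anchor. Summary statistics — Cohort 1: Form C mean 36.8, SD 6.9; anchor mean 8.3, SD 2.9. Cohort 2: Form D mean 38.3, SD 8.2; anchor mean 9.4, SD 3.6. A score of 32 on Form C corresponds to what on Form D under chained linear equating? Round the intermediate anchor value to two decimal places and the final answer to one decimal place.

31.2

Form C → anchor (Cohort 1): v = (2.9/6.9)(32 − 36.8) + 8.3 = 6.28
anchor → Form D (Cohort 2): y = (8.2/3.6)(6.28 − 9.4) + 38.3 = 31.2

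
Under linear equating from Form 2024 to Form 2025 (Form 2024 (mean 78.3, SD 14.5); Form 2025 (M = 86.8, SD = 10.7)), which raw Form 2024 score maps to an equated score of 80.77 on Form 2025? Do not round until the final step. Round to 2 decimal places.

Invert y = (SD_Y/SD_X)(x − M_X) + M_Y:
x = (SD_X/SD_Y)(y − M_Y) + M_X = (14.5/10.7)(80.77 − 86.8) + 78.3
x = 1.355140 × -6.030 + 78.3 = 70.13

70.13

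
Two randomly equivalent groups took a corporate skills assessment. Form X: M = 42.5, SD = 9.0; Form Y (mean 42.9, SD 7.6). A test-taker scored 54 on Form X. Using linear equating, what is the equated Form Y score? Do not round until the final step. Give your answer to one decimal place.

52.6

Linear equating: y = (SD_Y/SD_X)(x − M_X) + M_Y
y = (7.6/9.0)(54 − 42.5) + 42.9
y = 0.844444 × 11.5 + 42.9 = 9.7111 + 42.9 = 52.6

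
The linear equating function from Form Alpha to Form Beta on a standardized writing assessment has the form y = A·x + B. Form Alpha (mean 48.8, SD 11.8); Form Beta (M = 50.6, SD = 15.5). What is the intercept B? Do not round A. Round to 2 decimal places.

-13.50

A = SD_Y / SD_X = 15.5 / 11.8 = 1.313559
B = M_Y − A·M_X = 50.6 − 1.313559 × 48.8 = -13.50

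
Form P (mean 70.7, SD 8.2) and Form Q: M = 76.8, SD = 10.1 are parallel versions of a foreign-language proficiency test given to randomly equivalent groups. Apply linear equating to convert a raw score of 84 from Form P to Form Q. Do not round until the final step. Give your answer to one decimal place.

93.2

Linear equating: y = (SD_Y/SD_X)(x − M_X) + M_Y
y = (10.1/8.2)(84 − 70.7) + 76.8
y = 1.231707 × 13.3 + 76.8 = 16.3817 + 76.8 = 93.2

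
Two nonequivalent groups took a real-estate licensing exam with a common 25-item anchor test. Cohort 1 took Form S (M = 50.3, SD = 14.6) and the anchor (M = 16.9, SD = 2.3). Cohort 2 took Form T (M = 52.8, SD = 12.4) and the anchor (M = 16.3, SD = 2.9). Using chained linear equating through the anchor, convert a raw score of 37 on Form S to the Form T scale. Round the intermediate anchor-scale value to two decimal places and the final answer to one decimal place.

46.4

Form S → anchor (Cohort 1): v = (2.3/14.6)(37 − 50.3) + 16.9 = 14.80
anchor → Form T (Cohort 2): y = (12.4/2.9)(14.80 − 16.3) + 52.8 = 46.4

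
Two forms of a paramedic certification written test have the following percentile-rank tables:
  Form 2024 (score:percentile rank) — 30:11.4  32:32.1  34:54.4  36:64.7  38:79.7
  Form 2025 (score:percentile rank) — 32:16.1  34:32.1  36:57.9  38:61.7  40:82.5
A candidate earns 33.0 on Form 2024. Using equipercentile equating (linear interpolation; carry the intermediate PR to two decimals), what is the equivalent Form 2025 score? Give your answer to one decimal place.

34.9

PR of 33.0 on Form 2024: 32.1 + (33.0 − 32)/(34 − 32) × (54.4 − 32.1) = 43.25
On Form 2025, PR 43.25 falls between score 34 (PR 32.1) and 36 (PR 57.9).
Interpolate: 34 + (43.25 − 32.1)/(57.9 − 32.1) × (36 − 34) = 34.9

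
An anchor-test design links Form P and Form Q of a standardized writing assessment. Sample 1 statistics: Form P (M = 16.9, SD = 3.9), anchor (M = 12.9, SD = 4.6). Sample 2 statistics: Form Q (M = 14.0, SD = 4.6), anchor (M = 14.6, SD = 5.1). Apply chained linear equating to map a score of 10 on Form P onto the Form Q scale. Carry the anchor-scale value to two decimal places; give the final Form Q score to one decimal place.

5.1

Form P → anchor (Sample 1): v = (4.6/3.9)(10 − 16.9) + 12.9 = 4.76
anchor → Form Q (Sample 2): y = (4.6/5.1)(4.76 − 14.6) + 14.0 = 5.1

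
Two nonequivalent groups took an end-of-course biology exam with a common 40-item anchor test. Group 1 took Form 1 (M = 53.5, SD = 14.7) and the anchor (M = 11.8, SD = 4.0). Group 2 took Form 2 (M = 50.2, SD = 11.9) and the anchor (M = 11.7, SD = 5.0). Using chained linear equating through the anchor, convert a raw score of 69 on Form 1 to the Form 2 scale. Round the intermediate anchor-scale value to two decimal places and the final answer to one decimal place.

60.5

Form 1 → anchor (Group 1): v = (4.0/14.7)(69 − 53.5) + 11.8 = 16.02
anchor → Form 2 (Group 2): y = (11.9/5.0)(16.02 − 11.7) + 50.2 = 60.5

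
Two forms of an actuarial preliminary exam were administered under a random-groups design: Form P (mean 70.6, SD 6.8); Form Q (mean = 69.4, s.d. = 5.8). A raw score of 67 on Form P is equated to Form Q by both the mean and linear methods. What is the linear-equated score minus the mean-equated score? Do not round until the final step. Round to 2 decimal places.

Mean-equated: 67 + (69.4 − 70.6) = 65.80
Linear-equated: (5.8/6.8)(67 − 70.6) + 69.4 = 66.329
Difference = 66.329 − 65.80 = 0.53

0.53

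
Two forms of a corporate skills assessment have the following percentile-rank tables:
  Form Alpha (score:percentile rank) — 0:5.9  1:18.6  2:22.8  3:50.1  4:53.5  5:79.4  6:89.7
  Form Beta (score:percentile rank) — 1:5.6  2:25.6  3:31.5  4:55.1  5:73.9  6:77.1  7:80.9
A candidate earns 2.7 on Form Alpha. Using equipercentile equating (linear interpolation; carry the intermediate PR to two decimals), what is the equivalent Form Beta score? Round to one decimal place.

3.4

PR of 2.7 on Form Alpha: 22.8 + (2.7 − 2)/(3 − 2) × (50.1 − 22.8) = 41.91
On Form Beta, PR 41.91 falls between score 3 (PR 31.5) and 4 (PR 55.1).
Interpolate: 3 + (41.91 − 31.5)/(55.1 − 31.5) × (4 − 3) = 3.4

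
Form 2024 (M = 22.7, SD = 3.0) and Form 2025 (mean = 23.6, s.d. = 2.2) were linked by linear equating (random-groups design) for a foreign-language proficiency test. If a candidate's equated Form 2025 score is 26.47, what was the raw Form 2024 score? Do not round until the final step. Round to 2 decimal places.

26.61

Invert y = (SD_Y/SD_X)(x − M_X) + M_Y:
x = (SD_X/SD_Y)(y − M_Y) + M_X = (3.0/2.2)(26.47 − 23.6) + 22.7
x = 1.363636 × 2.870 + 22.7 = 26.61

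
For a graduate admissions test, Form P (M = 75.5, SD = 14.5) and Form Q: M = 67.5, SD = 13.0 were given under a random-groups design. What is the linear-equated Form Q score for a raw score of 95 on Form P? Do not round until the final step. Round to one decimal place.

Linear equating: y = (SD_Y/SD_X)(x − M_X) + M_Y
y = (13.0/14.5)(95 − 75.5) + 67.5
y = 0.896552 × 19.5 + 67.5 = 17.4828 + 67.5 = 85.0

85.0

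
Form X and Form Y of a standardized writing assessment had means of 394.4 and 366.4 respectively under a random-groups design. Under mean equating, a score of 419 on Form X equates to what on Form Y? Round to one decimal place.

Mean equating: y = x + (M_Y − M_X) = 419 + (366.4 − 394.4) = 391.0

391.0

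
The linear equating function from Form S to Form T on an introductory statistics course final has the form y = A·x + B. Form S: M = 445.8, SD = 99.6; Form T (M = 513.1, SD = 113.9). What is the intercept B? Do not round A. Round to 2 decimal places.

A = SD_Y / SD_X = 113.9 / 99.6 = 1.143574
B = M_Y − A·M_X = 513.1 − 1.143574 × 445.8 = 3.29

3.29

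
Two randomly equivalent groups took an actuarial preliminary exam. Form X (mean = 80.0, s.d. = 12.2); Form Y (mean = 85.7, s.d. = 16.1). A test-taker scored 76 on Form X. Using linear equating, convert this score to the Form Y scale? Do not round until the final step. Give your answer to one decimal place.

80.4

Linear equating: y = (SD_Y/SD_X)(x − M_X) + M_Y
y = (16.1/12.2)(76 − 80.0) + 85.7
y = 1.319672 × -4.0 + 85.7 = -5.2787 + 85.7 = 80.4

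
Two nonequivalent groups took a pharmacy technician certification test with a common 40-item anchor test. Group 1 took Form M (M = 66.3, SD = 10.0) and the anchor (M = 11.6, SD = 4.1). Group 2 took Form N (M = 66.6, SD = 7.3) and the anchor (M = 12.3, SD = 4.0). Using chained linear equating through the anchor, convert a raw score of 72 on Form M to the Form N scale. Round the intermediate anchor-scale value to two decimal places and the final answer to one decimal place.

69.6

Form M → anchor (Group 1): v = (4.1/10.0)(72 − 66.3) + 11.6 = 13.94
anchor → Form N (Group 2): y = (7.3/4.0)(13.94 − 12.3) + 66.6 = 69.6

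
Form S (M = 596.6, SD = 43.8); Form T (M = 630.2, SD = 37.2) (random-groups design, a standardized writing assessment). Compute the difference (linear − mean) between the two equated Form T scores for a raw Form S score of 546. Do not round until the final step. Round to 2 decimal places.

Mean-equated: 546 + (630.2 − 596.6) = 579.60
Linear-equated: (37.2/43.8)(546 − 596.6) + 630.2 = 587.225
Difference = 587.225 − 579.60 = 7.62

7.62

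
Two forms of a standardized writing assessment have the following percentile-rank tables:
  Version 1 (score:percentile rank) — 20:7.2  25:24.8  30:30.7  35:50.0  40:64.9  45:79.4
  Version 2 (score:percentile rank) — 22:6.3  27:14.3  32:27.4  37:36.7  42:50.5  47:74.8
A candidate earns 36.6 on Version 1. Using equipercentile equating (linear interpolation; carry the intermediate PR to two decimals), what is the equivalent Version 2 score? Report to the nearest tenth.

PR of 36.6 on Version 1: 50.0 + (36.6 − 35)/(40 − 35) × (64.9 − 50.0) = 54.77
On Version 2, PR 54.77 falls between score 42 (PR 50.5) and 47 (PR 74.8).
Interpolate: 42 + (54.77 − 50.5)/(74.8 − 50.5) × (47 − 42) = 42.9

42.9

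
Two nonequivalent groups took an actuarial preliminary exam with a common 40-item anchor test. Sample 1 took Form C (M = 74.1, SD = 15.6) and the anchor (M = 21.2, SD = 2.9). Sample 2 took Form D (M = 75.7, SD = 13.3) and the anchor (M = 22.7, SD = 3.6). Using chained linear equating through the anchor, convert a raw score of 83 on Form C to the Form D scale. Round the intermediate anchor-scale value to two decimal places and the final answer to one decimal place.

Form C → anchor (Sample 1): v = (2.9/15.6)(83 − 74.1) + 21.2 = 22.85
anchor → Form D (Sample 2): y = (13.3/3.6)(22.85 − 22.7) + 75.7 = 76.3

76.3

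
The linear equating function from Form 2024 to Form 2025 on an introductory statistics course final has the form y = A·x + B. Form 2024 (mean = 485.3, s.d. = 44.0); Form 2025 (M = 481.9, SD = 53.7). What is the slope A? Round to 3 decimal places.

1.220

A = SD_Y / SD_X = 53.7 / 44.0 = 1.220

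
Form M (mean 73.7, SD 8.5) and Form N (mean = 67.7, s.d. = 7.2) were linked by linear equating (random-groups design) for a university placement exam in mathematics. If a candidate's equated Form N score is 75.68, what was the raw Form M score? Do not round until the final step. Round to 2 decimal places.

Invert y = (SD_Y/SD_X)(x − M_X) + M_Y:
x = (SD_X/SD_Y)(y − M_Y) + M_X = (8.5/7.2)(75.68 − 67.7) + 73.7
x = 1.180556 × 7.980 + 73.7 = 83.12

83.12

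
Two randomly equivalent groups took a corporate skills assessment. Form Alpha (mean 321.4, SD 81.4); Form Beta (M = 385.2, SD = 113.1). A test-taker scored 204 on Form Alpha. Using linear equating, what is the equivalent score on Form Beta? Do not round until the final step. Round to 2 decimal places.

Linear equating: y = (SD_Y/SD_X)(x − M_X) + M_Y
y = (113.1/81.4)(204 − 321.4) + 385.2
y = 1.389435 × -117.4 + 385.2 = -163.1197 + 385.2 = 222.08

222.08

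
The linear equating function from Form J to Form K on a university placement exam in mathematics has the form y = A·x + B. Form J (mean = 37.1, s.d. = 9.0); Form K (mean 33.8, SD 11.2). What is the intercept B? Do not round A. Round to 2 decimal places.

-12.37

A = SD_Y / SD_X = 11.2 / 9.0 = 1.244444
B = M_Y − A·M_X = 33.8 − 1.244444 × 37.1 = -12.37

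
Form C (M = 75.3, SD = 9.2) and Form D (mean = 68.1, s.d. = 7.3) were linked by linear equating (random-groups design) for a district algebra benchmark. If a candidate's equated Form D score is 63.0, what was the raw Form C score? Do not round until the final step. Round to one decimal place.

68.9

Invert y = (SD_Y/SD_X)(x − M_X) + M_Y:
x = (SD_X/SD_Y)(y − M_Y) + M_X = (9.2/7.3)(63.0 − 68.1) + 75.3
x = 1.260274 × -5.100 + 75.3 = 68.9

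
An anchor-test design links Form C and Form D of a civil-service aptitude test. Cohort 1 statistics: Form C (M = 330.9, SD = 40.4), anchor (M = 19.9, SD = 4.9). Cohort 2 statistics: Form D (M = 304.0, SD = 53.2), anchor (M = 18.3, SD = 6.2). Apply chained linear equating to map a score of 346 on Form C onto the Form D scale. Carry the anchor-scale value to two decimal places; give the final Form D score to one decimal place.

Form C → anchor (Cohort 1): v = (4.9/40.4)(346 − 330.9) + 19.9 = 21.73
anchor → Form D (Cohort 2): y = (53.2/6.2)(21.73 − 18.3) + 304.0 = 333.4

333.4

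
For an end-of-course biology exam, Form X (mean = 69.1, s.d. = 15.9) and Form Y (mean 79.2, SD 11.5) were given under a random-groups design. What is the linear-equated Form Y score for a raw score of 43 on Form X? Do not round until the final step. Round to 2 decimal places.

Linear equating: y = (SD_Y/SD_X)(x − M_X) + M_Y
y = (11.5/15.9)(43 − 69.1) + 79.2
y = 0.723270 × -26.1 + 79.2 = -18.8774 + 79.2 = 60.32

60.32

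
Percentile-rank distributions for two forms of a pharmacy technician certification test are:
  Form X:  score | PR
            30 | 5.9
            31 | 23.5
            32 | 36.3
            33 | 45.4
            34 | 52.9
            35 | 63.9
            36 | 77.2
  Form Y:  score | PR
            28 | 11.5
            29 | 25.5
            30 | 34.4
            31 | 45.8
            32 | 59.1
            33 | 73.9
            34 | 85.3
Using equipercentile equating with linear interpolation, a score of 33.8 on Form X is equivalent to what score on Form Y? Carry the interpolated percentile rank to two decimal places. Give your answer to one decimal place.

PR of 33.8 on Form X: 45.4 + (33.8 − 33)/(34 − 33) × (52.9 − 45.4) = 51.40
On Form Y, PR 51.40 falls between score 31 (PR 45.8) and 32 (PR 59.1).
Interpolate: 31 + (51.40 − 45.8)/(59.1 − 45.8) × (32 − 31) = 31.4

31.4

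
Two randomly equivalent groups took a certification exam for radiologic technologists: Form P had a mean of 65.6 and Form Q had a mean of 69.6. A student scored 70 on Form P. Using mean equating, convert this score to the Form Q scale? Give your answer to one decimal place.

Mean equating: y = x + (M_Y − M_X) = 70 + (69.6 − 65.6) = 74.0

74.0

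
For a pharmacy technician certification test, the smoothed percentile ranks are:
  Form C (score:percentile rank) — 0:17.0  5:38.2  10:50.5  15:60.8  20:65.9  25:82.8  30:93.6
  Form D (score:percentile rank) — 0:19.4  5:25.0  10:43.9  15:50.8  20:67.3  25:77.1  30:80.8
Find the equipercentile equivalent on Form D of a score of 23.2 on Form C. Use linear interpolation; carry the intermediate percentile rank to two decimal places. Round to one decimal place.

PR of 23.2 on Form C: 65.9 + (23.2 − 20)/(25 − 20) × (82.8 − 65.9) = 76.72
On Form D, PR 76.72 falls between score 20 (PR 67.3) and 25 (PR 77.1).
Interpolate: 20 + (76.72 − 67.3)/(77.1 − 67.3) × (25 − 20) = 24.8

24.8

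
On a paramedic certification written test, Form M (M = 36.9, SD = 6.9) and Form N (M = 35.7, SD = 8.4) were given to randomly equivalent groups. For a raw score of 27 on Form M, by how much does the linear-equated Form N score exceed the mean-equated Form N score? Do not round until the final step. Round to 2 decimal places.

Mean-equated: 27 + (35.7 − 36.9) = 25.80
Linear-equated: (8.4/6.9)(27 − 36.9) + 35.7 = 23.648
Difference = 23.648 − 25.80 = -2.15

-2.15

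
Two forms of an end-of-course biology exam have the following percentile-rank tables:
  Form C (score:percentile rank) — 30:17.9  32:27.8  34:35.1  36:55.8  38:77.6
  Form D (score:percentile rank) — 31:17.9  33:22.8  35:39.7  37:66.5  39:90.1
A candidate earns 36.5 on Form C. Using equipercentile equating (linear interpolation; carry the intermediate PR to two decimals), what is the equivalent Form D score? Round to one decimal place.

PR of 36.5 on Form C: 55.8 + (36.5 − 36)/(38 − 36) × (77.6 − 55.8) = 61.25
On Form D, PR 61.25 falls between score 35 (PR 39.7) and 37 (PR 66.5).
Interpolate: 35 + (61.25 − 39.7)/(66.5 − 39.7) × (37 − 35) = 36.6

36.6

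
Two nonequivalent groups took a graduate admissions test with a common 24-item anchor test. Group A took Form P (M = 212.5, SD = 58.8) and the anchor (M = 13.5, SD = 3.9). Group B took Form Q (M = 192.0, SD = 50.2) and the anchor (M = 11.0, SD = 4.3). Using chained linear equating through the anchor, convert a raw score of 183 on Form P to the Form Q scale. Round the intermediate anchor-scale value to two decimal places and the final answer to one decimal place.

198.3

Form P → anchor (Group A): v = (3.9/58.8)(183 − 212.5) + 13.5 = 11.54
anchor → Form Q (Group B): y = (50.2/4.3)(11.54 − 11.0) + 192.0 = 198.3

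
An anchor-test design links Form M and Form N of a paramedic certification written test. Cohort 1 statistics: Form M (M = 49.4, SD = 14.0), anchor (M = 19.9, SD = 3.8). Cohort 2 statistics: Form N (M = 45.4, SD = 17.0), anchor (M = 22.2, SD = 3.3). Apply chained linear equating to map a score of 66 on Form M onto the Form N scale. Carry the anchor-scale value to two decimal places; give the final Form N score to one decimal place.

Form M → anchor (Cohort 1): v = (3.8/14.0)(66 − 49.4) + 19.9 = 24.41
anchor → Form N (Cohort 2): y = (17.0/3.3)(24.41 − 22.2) + 45.4 = 56.8

56.8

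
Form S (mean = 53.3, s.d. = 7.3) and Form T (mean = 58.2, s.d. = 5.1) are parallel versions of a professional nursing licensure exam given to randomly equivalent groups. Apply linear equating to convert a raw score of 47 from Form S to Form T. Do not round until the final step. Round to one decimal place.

Linear equating: y = (SD_Y/SD_X)(x − M_X) + M_Y
y = (5.1/7.3)(47 − 53.3) + 58.2
y = 0.698630 × -6.3 + 58.2 = -4.4014 + 58.2 = 53.8

53.8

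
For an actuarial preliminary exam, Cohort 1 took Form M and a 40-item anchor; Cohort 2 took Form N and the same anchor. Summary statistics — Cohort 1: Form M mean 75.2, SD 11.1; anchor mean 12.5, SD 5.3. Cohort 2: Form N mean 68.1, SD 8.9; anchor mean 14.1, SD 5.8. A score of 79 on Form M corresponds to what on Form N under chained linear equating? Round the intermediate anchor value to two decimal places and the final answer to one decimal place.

Form M → anchor (Cohort 1): v = (5.3/11.1)(79 − 75.2) + 12.5 = 14.31
anchor → Form N (Cohort 2): y = (8.9/5.8)(14.31 − 14.1) + 68.1 = 68.4

68.4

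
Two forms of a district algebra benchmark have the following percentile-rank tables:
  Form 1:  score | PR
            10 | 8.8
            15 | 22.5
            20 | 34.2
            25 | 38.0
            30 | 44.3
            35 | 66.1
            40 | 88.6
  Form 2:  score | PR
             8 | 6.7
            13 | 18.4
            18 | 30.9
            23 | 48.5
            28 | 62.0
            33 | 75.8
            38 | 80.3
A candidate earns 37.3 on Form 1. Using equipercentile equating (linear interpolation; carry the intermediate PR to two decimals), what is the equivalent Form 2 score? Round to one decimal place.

33.7

PR of 37.3 on Form 1: 66.1 + (37.3 − 35)/(40 − 35) × (88.6 − 66.1) = 76.45
On Form 2, PR 76.45 falls between score 33 (PR 75.8) and 38 (PR 80.3).
Interpolate: 33 + (76.45 − 75.8)/(80.3 − 75.8) × (38 − 33) = 33.7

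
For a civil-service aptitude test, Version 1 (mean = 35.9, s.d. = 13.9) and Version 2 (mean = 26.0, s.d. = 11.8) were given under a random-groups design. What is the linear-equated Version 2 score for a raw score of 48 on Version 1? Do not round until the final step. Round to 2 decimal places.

Linear equating: y = (SD_Y/SD_X)(x − M_X) + M_Y
y = (11.8/13.9)(48 − 35.9) + 26.0
y = 0.848921 × 12.1 + 26.0 = 10.2719 + 26.0 = 36.27

36.27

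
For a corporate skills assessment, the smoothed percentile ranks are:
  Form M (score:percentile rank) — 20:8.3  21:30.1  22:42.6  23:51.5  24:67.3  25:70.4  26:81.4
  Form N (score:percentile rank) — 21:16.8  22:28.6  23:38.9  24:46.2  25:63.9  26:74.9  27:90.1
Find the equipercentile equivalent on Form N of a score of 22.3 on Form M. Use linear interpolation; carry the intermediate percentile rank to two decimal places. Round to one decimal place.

PR of 22.3 on Form M: 42.6 + (22.3 − 22)/(23 − 22) × (51.5 − 42.6) = 45.27
On Form N, PR 45.27 falls between score 23 (PR 38.9) and 24 (PR 46.2).
Interpolate: 23 + (45.27 − 38.9)/(46.2 − 38.9) × (24 − 23) = 23.9

23.9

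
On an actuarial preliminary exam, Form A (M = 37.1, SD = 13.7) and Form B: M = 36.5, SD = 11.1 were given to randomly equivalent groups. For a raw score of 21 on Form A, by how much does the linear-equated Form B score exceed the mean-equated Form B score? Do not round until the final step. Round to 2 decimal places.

Mean-equated: 21 + (36.5 − 37.1) = 20.40
Linear-equated: (11.1/13.7)(21 − 37.1) + 36.5 = 23.455
Difference = 23.455 − 20.40 = 3.06

3.06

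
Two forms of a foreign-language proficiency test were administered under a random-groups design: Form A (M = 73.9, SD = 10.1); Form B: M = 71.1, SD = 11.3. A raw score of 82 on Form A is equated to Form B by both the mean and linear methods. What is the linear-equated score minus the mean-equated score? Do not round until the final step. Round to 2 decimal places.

0.96

Mean-equated: 82 + (71.1 − 73.9) = 79.20
Linear-equated: (11.3/10.1)(82 − 73.9) + 71.1 = 80.162
Difference = 80.162 − 79.20 = 0.96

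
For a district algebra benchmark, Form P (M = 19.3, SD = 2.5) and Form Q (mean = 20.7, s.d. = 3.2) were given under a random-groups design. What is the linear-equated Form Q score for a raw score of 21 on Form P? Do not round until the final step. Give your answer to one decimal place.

22.9

Linear equating: y = (SD_Y/SD_X)(x − M_X) + M_Y
y = (3.2/2.5)(21 − 19.3) + 20.7
y = 1.280000 × 1.7 + 20.7 = 2.1760 + 20.7 = 22.9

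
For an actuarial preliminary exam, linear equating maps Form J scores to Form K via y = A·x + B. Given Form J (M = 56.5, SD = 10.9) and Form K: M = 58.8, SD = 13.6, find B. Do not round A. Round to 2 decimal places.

-11.70

A = SD_Y / SD_X = 13.6 / 10.9 = 1.247706
B = M_Y − A·M_X = 58.8 − 1.247706 × 56.5 = -11.70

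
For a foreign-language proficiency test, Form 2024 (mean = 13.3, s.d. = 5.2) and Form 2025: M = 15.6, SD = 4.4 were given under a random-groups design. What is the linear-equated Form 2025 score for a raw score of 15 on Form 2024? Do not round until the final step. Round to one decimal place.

Linear equating: y = (SD_Y/SD_X)(x − M_X) + M_Y
y = (4.4/5.2)(15 − 13.3) + 15.6
y = 0.846154 × 1.7 + 15.6 = 1.4385 + 15.6 = 17.0

17.0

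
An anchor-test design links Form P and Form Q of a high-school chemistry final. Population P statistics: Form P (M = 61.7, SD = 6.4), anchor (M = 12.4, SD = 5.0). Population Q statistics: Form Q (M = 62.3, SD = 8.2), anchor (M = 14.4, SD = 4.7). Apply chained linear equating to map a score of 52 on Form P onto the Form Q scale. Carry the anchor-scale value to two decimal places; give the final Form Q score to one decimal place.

45.6

Form P → anchor (Population P): v = (5.0/6.4)(52 − 61.7) + 12.4 = 4.82
anchor → Form Q (Population Q): y = (8.2/4.7)(4.82 − 14.4) + 62.3 = 45.6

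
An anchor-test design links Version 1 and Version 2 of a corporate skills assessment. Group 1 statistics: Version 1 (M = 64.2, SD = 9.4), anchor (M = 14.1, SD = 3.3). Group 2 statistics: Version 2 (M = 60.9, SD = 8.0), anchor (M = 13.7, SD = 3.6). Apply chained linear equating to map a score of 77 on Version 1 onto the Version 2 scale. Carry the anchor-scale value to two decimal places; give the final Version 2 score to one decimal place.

Version 1 → anchor (Group 1): v = (3.3/9.4)(77 − 64.2) + 14.1 = 18.59
anchor → Version 2 (Group 2): y = (8.0/3.6)(18.59 − 13.7) + 60.9 = 71.8

71.8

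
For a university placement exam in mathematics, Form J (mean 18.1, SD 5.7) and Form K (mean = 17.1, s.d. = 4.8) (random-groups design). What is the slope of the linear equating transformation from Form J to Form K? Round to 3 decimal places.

0.842

A = SD_Y / SD_X = 4.8 / 5.7 = 0.842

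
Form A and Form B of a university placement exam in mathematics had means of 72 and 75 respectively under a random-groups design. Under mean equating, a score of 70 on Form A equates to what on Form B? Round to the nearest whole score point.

73

Mean equating: y = x + (M_Y − M_X) = 70 + (75 − 72) = 73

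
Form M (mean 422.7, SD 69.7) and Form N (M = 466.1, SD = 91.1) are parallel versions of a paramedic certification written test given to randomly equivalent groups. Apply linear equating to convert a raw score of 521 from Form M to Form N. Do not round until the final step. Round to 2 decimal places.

Linear equating: y = (SD_Y/SD_X)(x − M_X) + M_Y
y = (91.1/69.7)(521 − 422.7) + 466.1
y = 1.307030 × 98.3 + 466.1 = 128.4811 + 466.1 = 594.58

594.58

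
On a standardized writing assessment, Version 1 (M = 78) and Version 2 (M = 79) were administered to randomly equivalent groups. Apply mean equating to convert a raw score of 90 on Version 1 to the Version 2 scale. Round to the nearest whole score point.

91

Mean equating: y = x + (M_Y − M_X) = 90 + (79 − 78) = 91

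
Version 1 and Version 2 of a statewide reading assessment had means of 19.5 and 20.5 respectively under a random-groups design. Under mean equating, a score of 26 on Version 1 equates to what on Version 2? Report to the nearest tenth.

Mean equating: y = x + (M_Y − M_X) = 26 + (20.5 − 19.5) = 27.0

27.0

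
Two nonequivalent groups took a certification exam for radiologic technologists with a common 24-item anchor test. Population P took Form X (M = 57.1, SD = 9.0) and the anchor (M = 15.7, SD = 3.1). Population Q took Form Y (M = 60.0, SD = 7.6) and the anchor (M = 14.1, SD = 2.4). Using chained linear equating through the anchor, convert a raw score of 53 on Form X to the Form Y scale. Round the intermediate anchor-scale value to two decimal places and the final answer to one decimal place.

60.6

Form X → anchor (Population P): v = (3.1/9.0)(53 − 57.1) + 15.7 = 14.29
anchor → Form Y (Population Q): y = (7.6/2.4)(14.29 − 14.1) + 60.0 = 60.6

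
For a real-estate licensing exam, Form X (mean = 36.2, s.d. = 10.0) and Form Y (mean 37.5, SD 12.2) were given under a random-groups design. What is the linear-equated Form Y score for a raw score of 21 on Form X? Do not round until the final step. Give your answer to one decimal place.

Linear equating: y = (SD_Y/SD_X)(x − M_X) + M_Y
y = (12.2/10.0)(21 − 36.2) + 37.5
y = 1.220000 × -15.2 + 37.5 = -18.5440 + 37.5 = 19.0

19.0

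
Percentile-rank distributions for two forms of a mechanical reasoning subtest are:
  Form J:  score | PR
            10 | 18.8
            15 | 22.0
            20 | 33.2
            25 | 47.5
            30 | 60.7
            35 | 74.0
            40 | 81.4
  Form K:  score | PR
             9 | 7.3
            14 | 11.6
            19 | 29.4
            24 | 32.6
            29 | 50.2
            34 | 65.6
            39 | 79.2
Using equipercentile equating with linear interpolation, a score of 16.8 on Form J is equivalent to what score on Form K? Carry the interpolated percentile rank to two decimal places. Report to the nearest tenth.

PR of 16.8 on Form J: 22.0 + (16.8 − 15)/(20 − 15) × (33.2 − 22.0) = 26.03
On Form K, PR 26.03 falls between score 14 (PR 11.6) and 19 (PR 29.4).
Interpolate: 14 + (26.03 − 11.6)/(29.4 − 11.6) × (19 − 14) = 18.1

18.1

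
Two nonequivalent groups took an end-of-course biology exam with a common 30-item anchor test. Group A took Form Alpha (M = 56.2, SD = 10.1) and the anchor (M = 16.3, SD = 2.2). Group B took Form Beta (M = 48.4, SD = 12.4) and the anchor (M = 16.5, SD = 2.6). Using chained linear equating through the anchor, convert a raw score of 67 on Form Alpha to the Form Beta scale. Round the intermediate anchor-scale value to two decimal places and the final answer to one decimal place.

58.7

Form Alpha → anchor (Group A): v = (2.2/10.1)(67 − 56.2) + 16.3 = 18.65
anchor → Form Beta (Group B): y = (12.4/2.6)(18.65 − 16.5) + 48.4 = 58.7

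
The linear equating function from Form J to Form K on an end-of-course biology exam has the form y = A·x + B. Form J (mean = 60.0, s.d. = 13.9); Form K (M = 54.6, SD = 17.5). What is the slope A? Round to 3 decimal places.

A = SD_Y / SD_X = 17.5 / 13.9 = 1.259

1.259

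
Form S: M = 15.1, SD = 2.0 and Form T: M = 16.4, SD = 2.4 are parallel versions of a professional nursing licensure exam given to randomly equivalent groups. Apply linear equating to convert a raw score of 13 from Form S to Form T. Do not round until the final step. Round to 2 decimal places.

13.88

Linear equating: y = (SD_Y/SD_X)(x − M_X) + M_Y
y = (2.4/2.0)(13 − 15.1) + 16.4
y = 1.200000 × -2.1 + 16.4 = -2.5200 + 16.4 = 13.88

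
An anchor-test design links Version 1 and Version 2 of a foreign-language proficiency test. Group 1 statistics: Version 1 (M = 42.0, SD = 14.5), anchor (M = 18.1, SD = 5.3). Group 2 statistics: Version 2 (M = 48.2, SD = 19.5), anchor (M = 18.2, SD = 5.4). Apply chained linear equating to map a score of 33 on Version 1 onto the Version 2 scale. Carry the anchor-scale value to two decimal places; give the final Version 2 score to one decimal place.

Version 1 → anchor (Group 1): v = (5.3/14.5)(33 − 42.0) + 18.1 = 14.81
anchor → Version 2 (Group 2): y = (19.5/5.4)(14.81 − 18.2) + 48.2 = 36.0

36.0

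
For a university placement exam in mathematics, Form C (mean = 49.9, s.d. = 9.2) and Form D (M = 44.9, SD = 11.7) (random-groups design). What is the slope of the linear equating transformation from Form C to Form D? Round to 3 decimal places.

1.272

A = SD_Y / SD_X = 11.7 / 9.2 = 1.272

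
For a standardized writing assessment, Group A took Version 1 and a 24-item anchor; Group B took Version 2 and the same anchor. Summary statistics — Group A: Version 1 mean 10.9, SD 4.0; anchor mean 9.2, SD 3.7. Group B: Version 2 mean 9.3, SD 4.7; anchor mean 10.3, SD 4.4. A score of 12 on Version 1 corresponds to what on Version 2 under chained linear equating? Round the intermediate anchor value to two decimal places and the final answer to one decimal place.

9.2

Version 1 → anchor (Group A): v = (3.7/4.0)(12 − 10.9) + 9.2 = 10.22
anchor → Version 2 (Group B): y = (4.7/4.4)(10.22 − 10.3) + 9.3 = 9.2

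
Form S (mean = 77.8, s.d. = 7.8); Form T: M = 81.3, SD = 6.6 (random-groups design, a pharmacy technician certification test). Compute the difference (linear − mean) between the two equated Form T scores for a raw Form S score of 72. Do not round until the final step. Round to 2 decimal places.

Mean-equated: 72 + (81.3 − 77.8) = 75.50
Linear-equated: (6.6/7.8)(72 − 77.8) + 81.3 = 76.392
Difference = 76.392 − 75.50 = 0.89

0.89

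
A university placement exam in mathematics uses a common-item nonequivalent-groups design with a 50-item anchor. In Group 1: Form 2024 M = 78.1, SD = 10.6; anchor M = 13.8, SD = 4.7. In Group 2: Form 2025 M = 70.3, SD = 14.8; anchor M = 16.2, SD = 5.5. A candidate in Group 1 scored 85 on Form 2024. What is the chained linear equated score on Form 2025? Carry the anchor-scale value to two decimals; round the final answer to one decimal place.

Form 2024 → anchor (Group 1): v = (4.7/10.6)(85 − 78.1) + 13.8 = 16.86
anchor → Form 2025 (Group 2): y = (14.8/5.5)(16.86 − 16.2) + 70.3 = 72.1

72.1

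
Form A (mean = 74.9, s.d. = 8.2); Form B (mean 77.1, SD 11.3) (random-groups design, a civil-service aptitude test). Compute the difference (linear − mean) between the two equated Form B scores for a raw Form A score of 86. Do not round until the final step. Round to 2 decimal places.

Mean-equated: 86 + (77.1 − 74.9) = 88.20
Linear-equated: (11.3/8.2)(86 − 74.9) + 77.1 = 92.396
Difference = 92.396 − 88.20 = 4.20

4.20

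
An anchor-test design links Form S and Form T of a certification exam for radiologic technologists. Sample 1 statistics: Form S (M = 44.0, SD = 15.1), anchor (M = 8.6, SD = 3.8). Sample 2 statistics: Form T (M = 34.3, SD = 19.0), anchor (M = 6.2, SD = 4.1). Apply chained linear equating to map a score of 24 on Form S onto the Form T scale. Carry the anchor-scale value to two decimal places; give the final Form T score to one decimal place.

Form S → anchor (Sample 1): v = (3.8/15.1)(24 − 44.0) + 8.6 = 3.57
anchor → Form T (Sample 2): y = (19.0/4.1)(3.57 − 6.2) + 34.3 = 22.1

22.1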